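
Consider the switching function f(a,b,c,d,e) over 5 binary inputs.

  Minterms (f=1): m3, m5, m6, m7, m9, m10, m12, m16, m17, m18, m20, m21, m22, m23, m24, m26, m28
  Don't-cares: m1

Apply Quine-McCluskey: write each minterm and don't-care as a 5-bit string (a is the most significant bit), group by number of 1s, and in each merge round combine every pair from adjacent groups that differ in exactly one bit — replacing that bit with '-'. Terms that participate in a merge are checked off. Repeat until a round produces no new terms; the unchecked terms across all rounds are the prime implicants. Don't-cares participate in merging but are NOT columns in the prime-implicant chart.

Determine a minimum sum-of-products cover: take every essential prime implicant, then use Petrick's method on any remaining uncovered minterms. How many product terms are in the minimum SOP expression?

7

[col 0] 00001*, 00011*, 00101*, 00110*, 00111*, 01001*, 01010*, 01100*, 10000*, 10001*, 10010*, 10100*, 10101*, 10110*, 10111*, 11000*, 11010*, 11100*
[col 1] -0001*, -0101*, -0110*, -0111*, -1010, -1100, 0-001, 00-01*, 00-11*, 000-1*, 001-1*, 0011-*, 1-000*, 1-010*, 1-100*, 10-00*, 10-01*, 10-10*, 100-0*, 1000-*, 101-0*, 101-1*, 1010-*, 1011-*, 11-00*, 110-0*
[col 2] -0-01, -01-1, -011-, 00--1, 1--00, 1-0-0, 10--0, 10-0-, 101--
Prime implicants: -0-01, -01-1, -011-, -1010, -1100, 0-001, 00--1, 1--00, 1-0-0, 10--0, 10-0-, 101--
PI chart (minterm → PIs covering it):
  3 | 00--1  (sole → essential)
  5 | -0-01,-01-1,00--1
  6 | -011-  (sole → essential)
  7 | -01-1,-011-,00--1
  9 | 0-001  (sole → essential)
  10 | -1010  (sole → essential)
  12 | -1100  (sole → essential)
  16 | 1--00,1-0-0,10--0,10-0-
  17 | -0-01,10-0-
  18 | 1-0-0,10--0
  20 | 1--00,10--0,10-0-,101--
  21 | -0-01,-01-1,10-0-,101--
  22 | -011-,10--0,101--
  23 | -01-1,-011-,101--
  24 | 1--00,1-0-0
  26 | -1010,1-0-0
  28 | -1100,1--00
Essential prime implicants: -011-, -1010, -1100, 0-001, 00--1
Petrick residual → 1-0-0, 10-0-
Minimum SOP uses 7 PIs: b'cd + bc'de' + bcd'e' + a'c'd'e + a'b'e + ac'e' + ab'd'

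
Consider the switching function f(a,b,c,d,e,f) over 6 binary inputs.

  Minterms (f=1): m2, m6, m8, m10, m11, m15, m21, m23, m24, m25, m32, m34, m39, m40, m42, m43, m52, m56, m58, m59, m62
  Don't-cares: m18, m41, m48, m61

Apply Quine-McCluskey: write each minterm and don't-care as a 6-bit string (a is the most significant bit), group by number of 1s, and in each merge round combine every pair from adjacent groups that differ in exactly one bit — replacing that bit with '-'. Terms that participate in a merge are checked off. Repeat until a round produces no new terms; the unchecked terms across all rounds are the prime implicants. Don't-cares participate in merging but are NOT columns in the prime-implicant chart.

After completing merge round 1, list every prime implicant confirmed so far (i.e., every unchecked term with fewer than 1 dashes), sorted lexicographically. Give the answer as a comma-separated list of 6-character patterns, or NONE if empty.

size-2^0 implicants → 000010(✓)  000110(✓)  001000(✓)  001010(✓)  001011(✓)  001111(✓)  010010(✓)  010101(✓)  010111(✓)  011000(✓)  011001(✓)  100000(✓)  100010(✓)  100111  101000(✓)  101001(✓)  101010(✓)  101011(✓)  110000(✓)  110100(✓)  111000(✓)  111010(✓)  111011(✓)  111101  111110(✓)
size-2^1 implicants → -00010(✓)  -01000(✓)  -01010(✓)  -01011(✓)  -11000(✓)  0-0010  0-1000(✓)  00-010(✓)  000-10  001-11  0010-0(✓)  00101-(✓)  0101-1  01100-  1-0000(✓)  1-1000(✓)  1-1010(✓)  1-1011(✓)  10-000(✓)  10-010(✓)  1000-0(✓)  1010-0(✓)  1010-1(✓)  10100-(✓)  10101-(✓)  11-000(✓)  110-00  111-10  1110-0(✓)  11101-(✓)
size-2^2 implicants → --1000  -0-010  -010-0  -0101-  1--000  1-10-0  1-101-  10-0-0  1010--
Unchecked terms (primes): --1000, -0-010, -010-0, -0101-, 0-0010, 000-10, 001-11, 0101-1, 01100-, 1--000, 1-10-0, 1-101-, 10-0-0, 100111, 1010--, 110-00, 111-10, 111101

100111, 111101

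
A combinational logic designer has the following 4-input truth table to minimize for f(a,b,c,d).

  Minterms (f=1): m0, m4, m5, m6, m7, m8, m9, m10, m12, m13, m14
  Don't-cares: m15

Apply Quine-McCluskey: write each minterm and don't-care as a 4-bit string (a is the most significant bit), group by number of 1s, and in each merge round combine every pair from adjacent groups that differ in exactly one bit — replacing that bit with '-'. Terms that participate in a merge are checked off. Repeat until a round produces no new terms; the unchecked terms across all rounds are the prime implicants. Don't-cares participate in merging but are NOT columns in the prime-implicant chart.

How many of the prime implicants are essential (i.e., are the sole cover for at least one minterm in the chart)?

[col 0] 0000*, 0100*, 0101*, 0110*, 0111*, 1000*, 1001*, 1010*, 1100*, 1101*, 1110*, 1111*
[col 1] -000*, -100*, -101*, -110*, -111*, 0-00*, 01-0*, 01-1*, 010-*, 011-*, 1-00*, 1-01*, 1-10*, 10-0*, 100-*, 11-0*, 11-1*, 110-*, 111-*
[col 2] --00, -1-0*, -1-1*, -10-*, -11-*, 01--*, 1--0, 1-0-, 11--*
[col 3] -1--
Prime implicants: --00, -1--, 1--0, 1-0-
PI chart (minterm → PIs covering it):
  0 | --00  (sole → essential)
  4 | --00,-1--
  5 | -1--  (sole → essential)
  6 | -1--  (sole → essential)
  7 | -1--  (sole → essential)
  8 | --00,1--0,1-0-
  9 | 1-0-  (sole → essential)
  10 | 1--0  (sole → essential)
  12 | --00,-1--,1--0,1-0-
  13 | -1--,1-0-
  14 | -1--,1--0
Essential prime implicants: --00, -1--, 1--0, 1-0-

4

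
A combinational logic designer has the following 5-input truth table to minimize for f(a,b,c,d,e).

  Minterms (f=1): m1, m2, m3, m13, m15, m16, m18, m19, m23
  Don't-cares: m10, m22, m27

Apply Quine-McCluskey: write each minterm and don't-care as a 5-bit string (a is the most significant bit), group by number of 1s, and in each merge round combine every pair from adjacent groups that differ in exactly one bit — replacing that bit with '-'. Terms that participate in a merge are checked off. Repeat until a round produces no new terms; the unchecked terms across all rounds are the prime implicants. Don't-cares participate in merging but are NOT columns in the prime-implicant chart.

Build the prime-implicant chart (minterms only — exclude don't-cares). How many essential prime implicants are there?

4

[col 0] 00001*, 00010*, 00011*, 01010*, 01101*, 01111*, 10000*, 10010*, 10011*, 10110*, 10111*, 11011*
[col 1] -0010*, -0011*, 0-010, 000-1, 0001-*, 011-1, 1-011, 10-10*, 10-11*, 100-0, 1001-*, 1011-*
[col 2] -001-, 10-1-
Prime implicants: -001-, 0-010, 000-1, 011-1, 1-011, 10-1-, 100-0
PI chart (minterm → PIs covering it):
  1 | 000-1  (sole → essential)
  2 | -001-,0-010
  3 | -001-,000-1
  13 | 011-1  (sole → essential)
  15 | 011-1  (sole → essential)
  16 | 100-0  (sole → essential)
  18 | -001-,10-1-,100-0
  19 | -001-,1-011,10-1-
  23 | 10-1-  (sole → essential)
Essential prime implicants: 000-1, 011-1, 10-1-, 100-0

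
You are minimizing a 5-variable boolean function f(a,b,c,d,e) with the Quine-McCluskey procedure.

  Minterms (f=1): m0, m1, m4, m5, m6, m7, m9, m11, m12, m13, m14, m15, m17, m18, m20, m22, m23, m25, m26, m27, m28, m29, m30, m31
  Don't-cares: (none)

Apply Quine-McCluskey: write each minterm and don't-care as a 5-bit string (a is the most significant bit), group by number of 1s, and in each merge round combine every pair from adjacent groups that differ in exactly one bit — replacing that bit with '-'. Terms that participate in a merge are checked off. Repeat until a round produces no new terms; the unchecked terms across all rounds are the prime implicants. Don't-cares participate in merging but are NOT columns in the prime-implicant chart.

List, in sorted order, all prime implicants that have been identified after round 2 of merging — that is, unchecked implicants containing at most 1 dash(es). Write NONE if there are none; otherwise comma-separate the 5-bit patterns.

NONE

Round 0: 00000✓ 00001✓ 00100✓ 00101✓ 00110✓ 00111✓ 01001✓ 01011✓ 01100✓ 01101✓ 01110✓ 01111✓ 10001✓ 10010✓ 10100✓ 10110✓ 10111✓ 11001✓ 11010✓ 11011✓ 11100✓ 11101✓ 11110✓ 11111✓
Round 1: -0001✓ -0100✓ -0110✓ -0111✓ -1001✓ -1011✓ -1100✓ -1101✓ -1110✓ -1111✓ 0-001✓ 0-100✓ 0-101✓ 0-110✓ 0-111✓ 00-00✓ 00-01✓ 0000-✓ 001-0✓ 001-1✓ 0010-✓ 0011-✓ 01-01✓ 01-11✓ 010-1✓ 011-0✓ 011-1✓ 0110-✓ 0111-✓ 1-001✓ 1-010✓ 1-100✓ 1-110✓ 1-111✓ 10-10✓ 101-0✓ 1011-✓ 11-01✓ 11-10✓ 11-11✓ 110-1✓ 1101-✓ 111-0✓ 111-1✓ 1110-✓ 1111-✓
Round 2: --001 --100✓ --110✓ --111✓ -01-0✓ -011-✓ -1-01✓ -1-11✓ -10-1✓ -11-0✓ -11-1✓ -110-✓ -111-✓ 0--01 0-1-0✓ 0-1-1✓ 0-10-✓ 0-11-✓ 00-0- 001--✓ 01--1✓ 011--✓ 1--10 1-1-0✓ 1-11-✓ 11--1✓ 11-1- 111--✓
Round 3: --1-0 --11- -1--1 -11-- 0-1--
PIs = {--001, --1-0, --11-, -1--1, -11--, 0--01, 0-1--, 00-0-, 1--10, 11-1-}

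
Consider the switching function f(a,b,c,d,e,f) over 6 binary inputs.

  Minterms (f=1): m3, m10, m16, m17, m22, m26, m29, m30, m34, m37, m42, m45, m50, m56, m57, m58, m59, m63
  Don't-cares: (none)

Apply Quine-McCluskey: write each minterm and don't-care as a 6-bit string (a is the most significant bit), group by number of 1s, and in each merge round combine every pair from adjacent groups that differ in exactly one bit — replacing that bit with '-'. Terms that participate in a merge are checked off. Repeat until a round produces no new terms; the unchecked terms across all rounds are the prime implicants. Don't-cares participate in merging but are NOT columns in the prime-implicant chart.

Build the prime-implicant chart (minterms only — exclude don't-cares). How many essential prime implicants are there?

9

Round 0: 000011 001010✓ 010000✓ 010001✓ 010110✓ 011010✓ 011101 011110✓ 100010✓ 100101✓ 101010✓ 101101✓ 110010✓ 111000✓ 111001✓ 111010✓ 111011✓ 111111✓
Round 1: -01010✓ -11010✓ 0-1010✓ 01-110 01000- 011-10 1-0010✓ 1-1010✓ 10-010✓ 10-101 11-010✓ 111-11 1110-0✓ 1110-1✓ 11100-✓ 11101-✓
Round 2: --1010 1--010 1110--
PIs = {--1010, 000011, 01-110, 01000-, 011-10, 011101, 1--010, 10-101, 111-11, 1110--}
Coverage chart:
  m3: 000011 ←essential
  m10: --1010 ←essential
  m16: 01000- ←essential
  m17: 01000- ←essential
  m22: 01-110 ←essential
  m26: --1010,011-10
  m29: 011101 ←essential
  m30: 01-110,011-10
  m34: 1--010 ←essential
  m37: 10-101 ←essential
  m42: --1010,1--010
  m45: 10-101 ←essential
  m50: 1--010 ←essential
  m56: 1110-- ←essential
  m57: 1110-- ←essential
  m58: --1010,1--010,1110--
  m59: 111-11,1110--
  m63: 111-11 ←essential
Essential: --1010, 000011, 01-110, 01000-, 011101, 1--010, 10-101, 111-11, 1110--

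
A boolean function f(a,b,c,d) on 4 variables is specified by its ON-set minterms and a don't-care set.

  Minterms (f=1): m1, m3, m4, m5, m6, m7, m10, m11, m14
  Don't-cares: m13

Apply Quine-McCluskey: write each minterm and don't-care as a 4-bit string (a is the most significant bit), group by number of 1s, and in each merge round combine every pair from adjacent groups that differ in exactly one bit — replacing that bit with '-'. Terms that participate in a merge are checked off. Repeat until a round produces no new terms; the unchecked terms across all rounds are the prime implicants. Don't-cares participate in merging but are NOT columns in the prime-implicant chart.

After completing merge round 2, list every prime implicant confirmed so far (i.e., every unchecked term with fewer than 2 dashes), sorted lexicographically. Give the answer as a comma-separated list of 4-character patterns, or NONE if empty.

[col 0] 0001*, 0011*, 0100*, 0101*, 0110*, 0111*, 1010*, 1011*, 1101*, 1110*
[col 1] -011, -101, -110, 0-01*, 0-11*, 00-1*, 01-0*, 01-1*, 010-*, 011-*, 1-10, 101-
[col 2] 0--1, 01--
Prime implicants: -011, -101, -110, 0--1, 01--, 1-10, 101-

-011, -101, -110, 1-10, 101-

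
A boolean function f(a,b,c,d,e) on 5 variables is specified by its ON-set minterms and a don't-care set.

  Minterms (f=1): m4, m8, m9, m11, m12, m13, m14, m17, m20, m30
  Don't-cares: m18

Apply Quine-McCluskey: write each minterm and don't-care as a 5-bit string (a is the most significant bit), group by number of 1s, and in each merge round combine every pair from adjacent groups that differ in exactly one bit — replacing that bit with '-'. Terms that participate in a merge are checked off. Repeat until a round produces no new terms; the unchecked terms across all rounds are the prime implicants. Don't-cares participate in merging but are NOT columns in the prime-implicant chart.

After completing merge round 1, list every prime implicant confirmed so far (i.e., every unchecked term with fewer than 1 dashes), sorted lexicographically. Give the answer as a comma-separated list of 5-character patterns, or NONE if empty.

Round 0: 00100✓ 01000✓ 01001✓ 01011✓ 01100✓ 01101✓ 01110✓ 10001 10010 10100✓ 11110✓
Round 1: -0100 -1110 0-100 01-00✓ 01-01✓ 010-1 0100-✓ 011-0 0110-✓
Round 2: 01-0-
PIs = {-0100, -1110, 0-100, 01-0-, 010-1, 011-0, 10001, 10010}

10001, 10010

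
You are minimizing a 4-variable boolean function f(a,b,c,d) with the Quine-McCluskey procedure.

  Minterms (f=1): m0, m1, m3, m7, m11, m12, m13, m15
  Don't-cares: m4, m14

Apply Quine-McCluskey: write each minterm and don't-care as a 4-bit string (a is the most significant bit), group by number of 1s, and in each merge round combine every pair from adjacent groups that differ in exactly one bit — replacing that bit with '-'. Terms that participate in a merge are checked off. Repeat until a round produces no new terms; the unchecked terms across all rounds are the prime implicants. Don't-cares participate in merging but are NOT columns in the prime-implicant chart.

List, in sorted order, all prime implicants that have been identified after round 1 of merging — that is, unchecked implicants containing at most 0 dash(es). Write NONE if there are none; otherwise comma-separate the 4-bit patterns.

size-2^0 implicants → 0000(✓)  0001(✓)  0011(✓)  0100(✓)  0111(✓)  1011(✓)  1100(✓)  1101(✓)  1110(✓)  1111(✓)
size-2^1 implicants → -011(✓)  -100  -111(✓)  0-00  0-11(✓)  00-1  000-  1-11(✓)  11-0(✓)  11-1(✓)  110-(✓)  111-(✓)
size-2^2 implicants → --11  11--
Unchecked terms (primes): --11, -100, 0-00, 00-1, 000-, 11--

NONE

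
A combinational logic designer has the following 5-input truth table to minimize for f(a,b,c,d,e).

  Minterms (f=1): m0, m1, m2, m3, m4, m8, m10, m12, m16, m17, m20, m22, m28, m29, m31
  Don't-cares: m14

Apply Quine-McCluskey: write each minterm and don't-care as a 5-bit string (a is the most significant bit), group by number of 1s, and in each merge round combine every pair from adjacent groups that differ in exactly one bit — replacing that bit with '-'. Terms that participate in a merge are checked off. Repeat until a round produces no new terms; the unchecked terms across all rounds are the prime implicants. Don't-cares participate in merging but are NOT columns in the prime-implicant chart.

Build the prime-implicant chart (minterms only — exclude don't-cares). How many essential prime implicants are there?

4

Round 0: 00000✓ 00001✓ 00010✓ 00011✓ 00100✓ 01000✓ 01010✓ 01100✓ 01110✓ 10000✓ 10001✓ 10100✓ 10110✓ 11100✓ 11101✓ 11111✓
Round 1: -0000✓ -0001✓ -0100✓ -1100✓ 0-000✓ 0-010✓ 0-100✓ 00-00✓ 000-0✓ 000-1✓ 0000-✓ 0001-✓ 01-00✓ 01-10✓ 010-0✓ 011-0✓ 1-100✓ 10-00✓ 1000-✓ 101-0 111-1 1110-
Round 2: --100 -0-00 -000- 0--00 0-0-0 000-- 01--0
PIs = {--100, -0-00, -000-, 0--00, 0-0-0, 000--, 01--0, 101-0, 111-1, 1110-}
Coverage chart:
  m0: -0-00,-000-,0--00,0-0-0,000--
  m1: -000-,000--
  m2: 0-0-0,000--
  m3: 000-- ←essential
  m4: --100,-0-00,0--00
  m8: 0--00,0-0-0,01--0
  m10: 0-0-0,01--0
  m12: --100,0--00,01--0
  m16: -0-00,-000-
  m17: -000- ←essential
  m20: --100,-0-00,101-0
  m22: 101-0 ←essential
  m28: --100,1110-
  m29: 111-1,1110-
  m31: 111-1 ←essential
Essential: -000-, 000--, 101-0, 111-1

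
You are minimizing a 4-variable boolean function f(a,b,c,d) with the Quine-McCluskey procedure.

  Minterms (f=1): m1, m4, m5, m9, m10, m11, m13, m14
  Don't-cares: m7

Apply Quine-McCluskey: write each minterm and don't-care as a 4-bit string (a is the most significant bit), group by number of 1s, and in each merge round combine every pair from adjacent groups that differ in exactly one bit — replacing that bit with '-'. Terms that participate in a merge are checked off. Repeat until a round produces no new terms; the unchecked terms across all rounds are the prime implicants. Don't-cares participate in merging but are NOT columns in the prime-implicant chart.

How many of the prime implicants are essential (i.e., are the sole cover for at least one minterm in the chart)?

3

[col 0] 0001*, 0100*, 0101*, 0111*, 1001*, 1010*, 1011*, 1101*, 1110*
[col 1] -001*, -101*, 0-01*, 01-1, 010-, 1-01*, 1-10, 10-1, 101-
[col 2] --01
Prime implicants: --01, 01-1, 010-, 1-10, 10-1, 101-
PI chart (minterm → PIs covering it):
  1 | --01  (sole → essential)
  4 | 010-  (sole → essential)
  5 | --01,01-1,010-
  9 | --01,10-1
  10 | 1-10,101-
  11 | 10-1,101-
  13 | --01  (sole → essential)
  14 | 1-10  (sole → essential)
Essential prime implicants: --01, 010-, 1-10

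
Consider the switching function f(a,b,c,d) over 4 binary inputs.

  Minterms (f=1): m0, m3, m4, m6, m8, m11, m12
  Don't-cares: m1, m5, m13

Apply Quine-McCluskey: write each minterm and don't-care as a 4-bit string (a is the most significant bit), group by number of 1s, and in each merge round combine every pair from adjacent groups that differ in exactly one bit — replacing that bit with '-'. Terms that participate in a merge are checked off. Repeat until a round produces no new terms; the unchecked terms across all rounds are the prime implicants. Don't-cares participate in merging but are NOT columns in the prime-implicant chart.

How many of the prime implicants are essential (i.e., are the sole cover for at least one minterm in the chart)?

size-2^0 implicants → 0000(✓)  0001(✓)  0011(✓)  0100(✓)  0101(✓)  0110(✓)  1000(✓)  1011(✓)  1100(✓)  1101(✓)
size-2^1 implicants → -000(✓)  -011  -100(✓)  -101(✓)  0-00(✓)  0-01(✓)  00-1  000-(✓)  01-0  010-(✓)  1-00(✓)  110-(✓)
size-2^2 implicants → --00  -10-  0-0-
Unchecked terms (primes): --00, -011, -10-, 0-0-, 00-1, 01-0
Minterm coverage:
  m0 ⊆ --00,0-0-
  m3 ⊆ -011,00-1
  m4 ⊆ --00,-10-,0-0-,01-0
  m6 ⊆ 01-0 [E]
  m8 ⊆ --00 [E]
  m11 ⊆ -011 [E]
  m12 ⊆ --00,-10-
E = {--00, -011, 01-0}

3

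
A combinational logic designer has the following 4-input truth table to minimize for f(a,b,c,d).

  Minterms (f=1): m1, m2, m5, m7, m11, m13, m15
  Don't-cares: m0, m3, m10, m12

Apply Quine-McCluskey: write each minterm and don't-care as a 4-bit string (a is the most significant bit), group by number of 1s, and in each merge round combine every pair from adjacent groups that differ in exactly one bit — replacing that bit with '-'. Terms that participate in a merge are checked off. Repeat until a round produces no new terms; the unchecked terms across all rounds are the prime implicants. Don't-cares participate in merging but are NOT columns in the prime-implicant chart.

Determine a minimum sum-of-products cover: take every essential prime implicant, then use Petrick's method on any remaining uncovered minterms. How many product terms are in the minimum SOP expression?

3

Round 0: 0000✓ 0001✓ 0010✓ 0011✓ 0101✓ 0111✓ 1010✓ 1011✓ 1100✓ 1101✓ 1111✓
Round 1: -010✓ -011✓ -101✓ -111✓ 0-01✓ 0-11✓ 00-0✓ 00-1✓ 000-✓ 001-✓ 01-1✓ 1-11✓ 101-✓ 11-1✓ 110-
Round 2: --11 -01- -1-1 0--1 00--
PIs = {--11, -01-, -1-1, 0--1, 00--, 110-}
Coverage chart:
  m1: 0--1,00--
  m2: -01-,00--
  m5: -1-1,0--1
  m7: --11,-1-1,0--1
  m11: --11,-01-
  m13: -1-1,110-
  m15: --11,-1-1
(no essential prime implicants)
Petrick residual → --11, -1-1, 00--
Min cover (3 terms): cd + bd + a'b'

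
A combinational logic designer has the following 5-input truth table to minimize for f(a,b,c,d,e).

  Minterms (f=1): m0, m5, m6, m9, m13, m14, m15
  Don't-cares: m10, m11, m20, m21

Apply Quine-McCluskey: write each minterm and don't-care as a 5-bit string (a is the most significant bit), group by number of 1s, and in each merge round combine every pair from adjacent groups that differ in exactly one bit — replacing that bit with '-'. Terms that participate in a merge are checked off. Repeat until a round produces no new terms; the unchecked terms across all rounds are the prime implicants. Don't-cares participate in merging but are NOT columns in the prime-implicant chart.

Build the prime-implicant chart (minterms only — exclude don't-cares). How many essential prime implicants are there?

3

[col 0] 00000, 00101*, 00110*, 01001*, 01010*, 01011*, 01101*, 01110*, 01111*, 10100*, 10101*
[col 1] -0101, 0-101, 0-110, 01-01*, 01-10*, 01-11*, 010-1*, 0101-*, 011-1*, 0111-*, 1010-
[col 2] 01--1, 01-1-
Prime implicants: -0101, 0-101, 0-110, 00000, 01--1, 01-1-, 1010-
PI chart (minterm → PIs covering it):
  0 | 00000  (sole → essential)
  5 | -0101,0-101
  6 | 0-110  (sole → essential)
  9 | 01--1  (sole → essential)
  13 | 0-101,01--1
  14 | 0-110,01-1-
  15 | 01--1,01-1-
Essential prime implicants: 0-110, 00000, 01--1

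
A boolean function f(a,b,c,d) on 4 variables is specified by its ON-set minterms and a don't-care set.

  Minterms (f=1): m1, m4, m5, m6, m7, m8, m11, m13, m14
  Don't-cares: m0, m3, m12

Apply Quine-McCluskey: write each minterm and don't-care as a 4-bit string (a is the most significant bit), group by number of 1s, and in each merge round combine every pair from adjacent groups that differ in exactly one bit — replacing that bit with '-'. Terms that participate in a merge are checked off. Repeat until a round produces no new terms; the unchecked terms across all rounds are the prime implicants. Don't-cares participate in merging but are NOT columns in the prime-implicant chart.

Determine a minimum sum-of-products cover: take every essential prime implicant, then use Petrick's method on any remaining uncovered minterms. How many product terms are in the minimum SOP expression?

[col 0] 0000*, 0001*, 0011*, 0100*, 0101*, 0110*, 0111*, 1000*, 1011*, 1100*, 1101*, 1110*
[col 1] -000*, -011, -100*, -101*, -110*, 0-00*, 0-01*, 0-11*, 00-1*, 000-*, 01-0*, 01-1*, 010-*, 011-*, 1-00*, 11-0*, 110-*
[col 2] --00, -1-0, -10-, 0--1, 0-0-, 01--
Prime implicants: --00, -011, -1-0, -10-, 0--1, 0-0-, 01--
PI chart (minterm → PIs covering it):
  1 | 0--1,0-0-
  4 | --00,-1-0,-10-,0-0-,01--
  5 | -10-,0--1,0-0-,01--
  6 | -1-0,01--
  7 | 0--1,01--
  8 | --00  (sole → essential)
  11 | -011  (sole → essential)
  13 | -10-  (sole → essential)
  14 | -1-0  (sole → essential)
Essential prime implicants: --00, -011, -1-0, -10-
Petrick residual → 0--1
Minimum SOP uses 5 PIs: c'd' + b'cd + bd' + bc' + a'd

5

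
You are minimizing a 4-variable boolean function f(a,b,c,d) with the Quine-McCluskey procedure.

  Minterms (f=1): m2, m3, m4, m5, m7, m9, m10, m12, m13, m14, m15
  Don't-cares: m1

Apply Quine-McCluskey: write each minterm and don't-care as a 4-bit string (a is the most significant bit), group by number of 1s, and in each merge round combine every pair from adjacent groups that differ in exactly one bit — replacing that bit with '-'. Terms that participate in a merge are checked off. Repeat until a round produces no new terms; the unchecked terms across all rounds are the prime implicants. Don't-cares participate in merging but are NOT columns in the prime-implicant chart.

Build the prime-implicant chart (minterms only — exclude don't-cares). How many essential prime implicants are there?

2

size-2^0 implicants → 0001(✓)  0010(✓)  0011(✓)  0100(✓)  0101(✓)  0111(✓)  1001(✓)  1010(✓)  1100(✓)  1101(✓)  1110(✓)  1111(✓)
size-2^1 implicants → -001(✓)  -010  -100(✓)  -101(✓)  -111(✓)  0-01(✓)  0-11(✓)  00-1(✓)  001-  01-1(✓)  010-(✓)  1-01(✓)  1-10  11-0(✓)  11-1(✓)  110-(✓)  111-(✓)
size-2^2 implicants → --01  -1-1  -10-  0--1  11--
Unchecked terms (primes): --01, -010, -1-1, -10-, 0--1, 001-, 1-10, 11--
Minterm coverage:
  m2 ⊆ -010,001-
  m3 ⊆ 0--1,001-
  m4 ⊆ -10- [E]
  m5 ⊆ --01,-1-1,-10-,0--1
  m7 ⊆ -1-1,0--1
  m9 ⊆ --01 [E]
  m10 ⊆ -010,1-10
  m12 ⊆ -10-,11--
  m13 ⊆ --01,-1-1,-10-,11--
  m14 ⊆ 1-10,11--
  m15 ⊆ -1-1,11--
E = {--01, -10-}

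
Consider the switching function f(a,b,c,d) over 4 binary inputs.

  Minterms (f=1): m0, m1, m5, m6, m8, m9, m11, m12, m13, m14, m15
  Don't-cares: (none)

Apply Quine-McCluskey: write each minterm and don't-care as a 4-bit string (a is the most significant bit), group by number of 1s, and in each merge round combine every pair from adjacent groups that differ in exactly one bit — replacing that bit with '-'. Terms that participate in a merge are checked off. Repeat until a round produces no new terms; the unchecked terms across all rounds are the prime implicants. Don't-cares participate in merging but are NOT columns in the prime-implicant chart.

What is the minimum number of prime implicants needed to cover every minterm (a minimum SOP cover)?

5

[col 0] 0000*, 0001*, 0101*, 0110*, 1000*, 1001*, 1011*, 1100*, 1101*, 1110*, 1111*
[col 1] -000*, -001*, -101*, -110, 0-01*, 000-*, 1-00*, 1-01*, 1-11*, 10-1*, 100-*, 11-0*, 11-1*, 110-*, 111-*
[col 2] --01, -00-, 1--1, 1-0-, 11--
Prime implicants: --01, -00-, -110, 1--1, 1-0-, 11--
PI chart (minterm → PIs covering it):
  0 | -00-  (sole → essential)
  1 | --01,-00-
  5 | --01  (sole → essential)
  6 | -110  (sole → essential)
  8 | -00-,1-0-
  9 | --01,-00-,1--1,1-0-
  11 | 1--1  (sole → essential)
  12 | 1-0-,11--
  13 | --01,1--1,1-0-,11--
  14 | -110,11--
  15 | 1--1,11--
Essential prime implicants: --01, -00-, -110, 1--1
Petrick residual → 1-0-
Minimum SOP uses 5 PIs: c'd + b'c' + bcd' + ad + ac'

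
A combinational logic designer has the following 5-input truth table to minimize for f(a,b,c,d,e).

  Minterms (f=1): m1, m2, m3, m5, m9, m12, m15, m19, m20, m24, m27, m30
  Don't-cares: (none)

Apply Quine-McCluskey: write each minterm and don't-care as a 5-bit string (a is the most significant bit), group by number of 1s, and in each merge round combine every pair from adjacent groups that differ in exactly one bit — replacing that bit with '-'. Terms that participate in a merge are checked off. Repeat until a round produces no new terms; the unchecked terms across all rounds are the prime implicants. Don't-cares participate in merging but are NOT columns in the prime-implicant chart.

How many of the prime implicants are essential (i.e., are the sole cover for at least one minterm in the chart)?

Round 0: 00001✓ 00010✓ 00011✓ 00101✓ 01001✓ 01100 01111 10011✓ 10100 11000 11011✓ 11110
Round 1: -0011 0-001 00-01 000-1 0001- 1-011
PIs = {-0011, 0-001, 00-01, 000-1, 0001-, 01100, 01111, 1-011, 10100, 11000, 11110}
Coverage chart:
  m1: 0-001,00-01,000-1
  m2: 0001- ←essential
  m3: -0011,000-1,0001-
  m5: 00-01 ←essential
  m9: 0-001 ←essential
  m12: 01100 ←essential
  m15: 01111 ←essential
  m19: -0011,1-011
  m20: 10100 ←essential
  m24: 11000 ←essential
  m27: 1-011 ←essential
  m30: 11110 ←essential
Essential: 0-001, 00-01, 0001-, 01100, 01111, 1-011, 10100, 11000, 11110

9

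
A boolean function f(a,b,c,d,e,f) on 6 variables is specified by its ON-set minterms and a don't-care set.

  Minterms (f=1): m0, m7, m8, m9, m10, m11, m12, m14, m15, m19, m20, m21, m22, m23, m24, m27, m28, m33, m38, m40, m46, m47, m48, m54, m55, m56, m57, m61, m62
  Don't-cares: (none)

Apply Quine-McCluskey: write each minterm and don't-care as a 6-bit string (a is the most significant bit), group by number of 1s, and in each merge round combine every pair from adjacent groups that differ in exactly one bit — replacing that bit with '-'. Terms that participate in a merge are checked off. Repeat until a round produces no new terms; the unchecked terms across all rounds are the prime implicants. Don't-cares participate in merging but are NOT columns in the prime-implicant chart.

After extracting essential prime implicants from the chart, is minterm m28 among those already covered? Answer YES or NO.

size-2^0 implicants → 000000(✓)  000111(✓)  001000(✓)  001001(✓)  001010(✓)  001011(✓)  001100(✓)  001110(✓)  001111(✓)  010011(✓)  010100(✓)  010101(✓)  010110(✓)  010111(✓)  011000(✓)  011011(✓)  011100(✓)  100001  100110(✓)  101000(✓)  101110(✓)  101111(✓)  110000(✓)  110110(✓)  110111(✓)  111000(✓)  111001(✓)  111101(✓)  111110(✓)
size-2^1 implicants → -01000(✓)  -01110(✓)  -01111(✓)  -10110(✓)  -10111(✓)  -11000(✓)  0-0111  0-1000(✓)  0-1011  0-1100(✓)  00-000  00-111  001-00(✓)  001-10(✓)  001-11(✓)  0010-0(✓)  0010-1(✓)  00100-(✓)  00101-(✓)  0011-0(✓)  00111-(✓)  01-011  01-100  010-11  0101-0(✓)  0101-1(✓)  01010-(✓)  01011-(✓)  011-00(✓)  1-0110(✓)  1-1000(✓)  1-1110(✓)  10-110(✓)  10111-(✓)  11-000  11-110(✓)  11011-(✓)  111-01  11100-
size-2^2 implicants → --1000  -0111-  -1011-  0-1-00  001--0  001-1-  0010--  0101--  1--110
Unchecked terms (primes): --1000, -0111-, -1011-, 0-0111, 0-1-00, 0-1011, 00-000, 00-111, 001--0, 001-1-, 0010--, 01-011, 01-100, 010-11, 0101--, 1--110, 100001, 11-000, 111-01, 11100-
Minterm coverage:
  m0 ⊆ 00-000 [E]
  m7 ⊆ 0-0111,00-111
  m8 ⊆ --1000,0-1-00,00-000,001--0,0010--
  m9 ⊆ 0010-- [E]
  m10 ⊆ 001--0,001-1-,0010--
  m11 ⊆ 0-1011,001-1-,0010--
  m12 ⊆ 0-1-00,001--0
  m14 ⊆ -0111-,001--0,001-1-
  m15 ⊆ -0111-,00-111,001-1-
  m19 ⊆ 01-011,010-11
  m20 ⊆ 01-100,0101--
  m21 ⊆ 0101-- [E]
  m22 ⊆ -1011-,0101--
  m23 ⊆ -1011-,0-0111,010-11,0101--
  m24 ⊆ --1000,0-1-00
  m27 ⊆ 0-1011,01-011
  m28 ⊆ 0-1-00,01-100
  m33 ⊆ 100001 [E]
  m38 ⊆ 1--110 [E]
  m40 ⊆ --1000 [E]
  m46 ⊆ -0111-,1--110
  m47 ⊆ -0111- [E]
  m48 ⊆ 11-000 [E]
  m54 ⊆ -1011-,1--110
  m55 ⊆ -1011- [E]
  m56 ⊆ --1000,11-000,11100-
  m57 ⊆ 111-01,11100-
  m61 ⊆ 111-01 [E]
  m62 ⊆ 1--110 [E]
E = {--1000, -0111-, -1011-, 00-000, 0010--, 0101--, 1--110, 100001, 11-000, 111-01}

NO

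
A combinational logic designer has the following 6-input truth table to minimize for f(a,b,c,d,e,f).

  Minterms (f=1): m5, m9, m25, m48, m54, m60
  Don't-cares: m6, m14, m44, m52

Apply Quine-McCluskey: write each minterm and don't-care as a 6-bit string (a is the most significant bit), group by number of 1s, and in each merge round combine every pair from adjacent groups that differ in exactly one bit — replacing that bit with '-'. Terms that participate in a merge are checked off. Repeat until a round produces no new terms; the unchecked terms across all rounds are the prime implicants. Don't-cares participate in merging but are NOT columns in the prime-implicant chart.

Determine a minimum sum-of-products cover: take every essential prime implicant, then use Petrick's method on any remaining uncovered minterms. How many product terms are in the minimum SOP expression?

size-2^0 implicants → 000101  000110(✓)  001001(✓)  001110(✓)  011001(✓)  101100(✓)  110000(✓)  110100(✓)  110110(✓)  111100(✓)
size-2^1 implicants → 0-1001  00-110  1-1100  11-100  110-00  1101-0
Unchecked terms (primes): 0-1001, 00-110, 000101, 1-1100, 11-100, 110-00, 1101-0
Minterm coverage:
  m5 ⊆ 000101 [E]
  m9 ⊆ 0-1001 [E]
  m25 ⊆ 0-1001 [E]
  m48 ⊆ 110-00 [E]
  m54 ⊆ 1101-0 [E]
  m60 ⊆ 1-1100,11-100
E = {0-1001, 000101, 110-00, 1101-0}
Petrick residual → 1-1100
Cover = a'cd'e'f + a'b'c'de'f + acde'f' + abc'e'f' + abc'df'  |cover|=5

5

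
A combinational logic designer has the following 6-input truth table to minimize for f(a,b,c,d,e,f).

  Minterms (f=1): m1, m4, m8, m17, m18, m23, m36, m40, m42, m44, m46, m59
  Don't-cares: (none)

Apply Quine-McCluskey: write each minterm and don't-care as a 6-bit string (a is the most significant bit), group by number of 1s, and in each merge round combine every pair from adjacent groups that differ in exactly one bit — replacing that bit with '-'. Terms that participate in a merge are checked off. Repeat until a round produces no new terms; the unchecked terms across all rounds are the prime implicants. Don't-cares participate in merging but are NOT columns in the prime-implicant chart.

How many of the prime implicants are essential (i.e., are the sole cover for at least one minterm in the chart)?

7

Round 0: 000001✓ 000100✓ 001000✓ 010001✓ 010010 010111 100100✓ 101000✓ 101010✓ 101100✓ 101110✓ 111011
Round 1: -00100 -01000 0-0001 10-100 101-00✓ 101-10✓ 1010-0✓ 1011-0✓
Round 2: 101--0
PIs = {-00100, -01000, 0-0001, 010010, 010111, 10-100, 101--0, 111011}
Coverage chart:
  m1: 0-0001 ←essential
  m4: -00100 ←essential
  m8: -01000 ←essential
  m17: 0-0001 ←essential
  m18: 010010 ←essential
  m23: 010111 ←essential
  m36: -00100,10-100
  m40: -01000,101--0
  m42: 101--0 ←essential
  m44: 10-100,101--0
  m46: 101--0 ←essential
  m59: 111011 ←essential
Essential: -00100, -01000, 0-0001, 010010, 010111, 101--0, 111011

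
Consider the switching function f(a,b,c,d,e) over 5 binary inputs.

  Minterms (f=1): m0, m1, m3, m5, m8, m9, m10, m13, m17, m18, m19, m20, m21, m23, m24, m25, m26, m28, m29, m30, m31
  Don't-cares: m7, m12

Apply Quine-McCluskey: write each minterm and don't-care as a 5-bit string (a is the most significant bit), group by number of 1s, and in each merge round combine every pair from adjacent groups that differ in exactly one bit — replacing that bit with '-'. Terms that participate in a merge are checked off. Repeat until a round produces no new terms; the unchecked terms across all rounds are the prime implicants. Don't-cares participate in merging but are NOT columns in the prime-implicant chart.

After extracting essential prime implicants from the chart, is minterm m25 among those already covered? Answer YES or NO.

[col 0] 00000*, 00001*, 00011*, 00101*, 00111*, 01000*, 01001*, 01010*, 01100*, 01101*, 10001*, 10010*, 10011*, 10100*, 10101*, 10111*, 11000*, 11001*, 11010*, 11100*, 11101*, 11110*, 11111*
[col 1] -0001*, -0011*, -0101*, -0111*, -1000*, -1001*, -1010*, -1100*, -1101*, 0-000*, 0-001*, 0-101*, 00-01*, 00-11*, 000-1*, 0000-*, 001-1*, 01-00*, 01-01*, 010-0*, 0100-*, 0110-*, 1-001*, 1-010, 1-100*, 1-101*, 1-111*, 10-01*, 10-11*, 100-1*, 1001-, 101-1*, 1010-*, 11-00*, 11-01*, 11-10*, 110-0*, 1100-*, 111-0*, 111-1*, 1110-*, 1111-*
[col 2] --001*, --101*, -0-01*, -0-11*, -00-1*, -01-1*, -1-00*, -1-01*, -10-0, -100-*, -110-*, 0--01*, 0-00-, 00--1*, 01-0-*, 1--01*, 1-1-1, 1-10-, 10--1*, 11--0, 11-0-*, 111--
[col 3] ---01, -0--1, -1-0-
Prime implicants: ---01, -0--1, -1-0-, -10-0, 0-00-, 1-010, 1-1-1, 1-10-, 1001-, 11--0, 111--
PI chart (minterm → PIs covering it):
  0 | 0-00-  (sole → essential)
  1 | ---01,-0--1,0-00-
  3 | -0--1  (sole → essential)
  5 | ---01,-0--1
  8 | -1-0-,-10-0,0-00-
  9 | ---01,-1-0-,0-00-
  10 | -10-0  (sole → essential)
  13 | ---01,-1-0-
  17 | ---01,-0--1
  18 | 1-010,1001-
  19 | -0--1,1001-
  20 | 1-10-  (sole → essential)
  21 | ---01,-0--1,1-1-1,1-10-
  23 | -0--1,1-1-1
  24 | -1-0-,-10-0,11--0
  25 | ---01,-1-0-
  26 | -10-0,1-010,11--0
  28 | -1-0-,1-10-,11--0,111--
  29 | ---01,-1-0-,1-1-1,1-10-,111--
  30 | 11--0,111--
  31 | 1-1-1,111--
Essential prime implicants: -0--1, -10-0, 0-00-, 1-10-

NO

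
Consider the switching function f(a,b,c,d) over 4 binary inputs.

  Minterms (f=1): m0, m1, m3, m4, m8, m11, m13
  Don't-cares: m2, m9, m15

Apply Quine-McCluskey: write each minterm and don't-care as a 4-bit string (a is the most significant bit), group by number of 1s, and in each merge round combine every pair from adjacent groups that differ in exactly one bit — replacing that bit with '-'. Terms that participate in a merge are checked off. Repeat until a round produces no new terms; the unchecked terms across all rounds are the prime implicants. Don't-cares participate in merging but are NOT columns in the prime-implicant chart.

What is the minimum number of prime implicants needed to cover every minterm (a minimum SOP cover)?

4

Round 0: 0000✓ 0001✓ 0010✓ 0011✓ 0100✓ 1000✓ 1001✓ 1011✓ 1101✓ 1111✓
Round 1: -000✓ -001✓ -011✓ 0-00 00-0✓ 00-1✓ 000-✓ 001-✓ 1-01✓ 1-11✓ 10-1✓ 100-✓ 11-1✓
Round 2: -0-1 -00- 00-- 1--1
PIs = {-0-1, -00-, 0-00, 00--, 1--1}
Coverage chart:
  m0: -00-,0-00,00--
  m1: -0-1,-00-,00--
  m3: -0-1,00--
  m4: 0-00 ←essential
  m8: -00- ←essential
  m11: -0-1,1--1
  m13: 1--1 ←essential
Essential: -00-, 0-00, 1--1
Petrick residual → -0-1
Min cover (4 terms): b'd + b'c' + a'c'd' + ad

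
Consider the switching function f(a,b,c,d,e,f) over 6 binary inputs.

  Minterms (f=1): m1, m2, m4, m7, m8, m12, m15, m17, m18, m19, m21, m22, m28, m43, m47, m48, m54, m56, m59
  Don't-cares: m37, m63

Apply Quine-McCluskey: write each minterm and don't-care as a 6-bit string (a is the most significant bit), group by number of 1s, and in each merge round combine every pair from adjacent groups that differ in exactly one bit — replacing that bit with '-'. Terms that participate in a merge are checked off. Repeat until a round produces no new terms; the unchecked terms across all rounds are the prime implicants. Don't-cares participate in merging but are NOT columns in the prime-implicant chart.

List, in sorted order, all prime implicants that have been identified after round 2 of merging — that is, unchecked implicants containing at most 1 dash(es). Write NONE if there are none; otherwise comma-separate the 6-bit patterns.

size-2^0 implicants → 000001(✓)  000010(✓)  000100(✓)  000111(✓)  001000(✓)  001100(✓)  001111(✓)  010001(✓)  010010(✓)  010011(✓)  010101(✓)  010110(✓)  011100(✓)  100101  101011(✓)  101111(✓)  110000(✓)  110110(✓)  111000(✓)  111011(✓)  111111(✓)
size-2^1 implicants → -01111  -10110  0-0001  0-0010  0-1100  00-100  00-111  001-00  010-01  010-10  0100-1  01001-  1-1011(✓)  1-1111(✓)  101-11(✓)  11-000  111-11(✓)
size-2^2 implicants → 1-1-11
Unchecked terms (primes): -01111, -10110, 0-0001, 0-0010, 0-1100, 00-100, 00-111, 001-00, 010-01, 010-10, 0100-1, 01001-, 1-1-11, 100101, 11-000

-01111, -10110, 0-0001, 0-0010, 0-1100, 00-100, 00-111, 001-00, 010-01, 010-10, 0100-1, 01001-, 100101, 11-000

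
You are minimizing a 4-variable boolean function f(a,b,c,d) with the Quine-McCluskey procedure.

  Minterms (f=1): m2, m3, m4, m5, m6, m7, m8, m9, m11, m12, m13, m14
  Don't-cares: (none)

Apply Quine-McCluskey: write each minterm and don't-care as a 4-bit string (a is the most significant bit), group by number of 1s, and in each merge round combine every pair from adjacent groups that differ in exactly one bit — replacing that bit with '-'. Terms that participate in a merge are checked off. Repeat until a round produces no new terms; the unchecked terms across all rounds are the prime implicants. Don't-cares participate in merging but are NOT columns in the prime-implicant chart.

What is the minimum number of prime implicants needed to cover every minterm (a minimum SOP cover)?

5

[col 0] 0010*, 0011*, 0100*, 0101*, 0110*, 0111*, 1000*, 1001*, 1011*, 1100*, 1101*, 1110*
[col 1] -011, -100*, -101*, -110*, 0-10*, 0-11*, 001-*, 01-0*, 01-1*, 010-*, 011-*, 1-00*, 1-01*, 10-1, 100-*, 11-0*, 110-*
[col 2] -1-0, -10-, 0-1-, 01--, 1-0-
Prime implicants: -011, -1-0, -10-, 0-1-, 01--, 1-0-, 10-1
PI chart (minterm → PIs covering it):
  2 | 0-1-  (sole → essential)
  3 | -011,0-1-
  4 | -1-0,-10-,01--
  5 | -10-,01--
  6 | -1-0,0-1-,01--
  7 | 0-1-,01--
  8 | 1-0-  (sole → essential)
  9 | 1-0-,10-1
  11 | -011,10-1
  12 | -1-0,-10-,1-0-
  13 | -10-,1-0-
  14 | -1-0  (sole → essential)
Essential prime implicants: -1-0, 0-1-, 1-0-
Petrick residual → -011, -10-
Minimum SOP uses 5 PIs: b'cd + bd' + bc' + a'c + ac'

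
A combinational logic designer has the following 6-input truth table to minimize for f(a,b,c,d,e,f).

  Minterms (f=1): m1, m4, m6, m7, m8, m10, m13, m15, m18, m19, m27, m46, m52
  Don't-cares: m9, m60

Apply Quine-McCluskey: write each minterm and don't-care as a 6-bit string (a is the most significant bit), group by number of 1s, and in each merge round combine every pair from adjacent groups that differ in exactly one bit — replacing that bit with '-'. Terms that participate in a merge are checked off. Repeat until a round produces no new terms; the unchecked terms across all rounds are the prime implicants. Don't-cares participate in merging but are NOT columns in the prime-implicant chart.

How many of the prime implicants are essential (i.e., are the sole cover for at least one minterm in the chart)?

7

Round 0: 000001✓ 000100✓ 000110✓ 000111✓ 001000✓ 001001✓ 001010✓ 001101✓ 001111✓ 010010✓ 010011✓ 011011✓ 101110 110100✓ 111100✓
Round 1: 00-001 00-111 0001-0 00011- 001-01 0010-0 00100- 0011-1 01-011 01001- 11-100
PIs = {00-001, 00-111, 0001-0, 00011-, 001-01, 0010-0, 00100-, 0011-1, 01-011, 01001-, 101110, 11-100}
Coverage chart:
  m1: 00-001 ←essential
  m4: 0001-0 ←essential
  m6: 0001-0,00011-
  m7: 00-111,00011-
  m8: 0010-0,00100-
  m10: 0010-0 ←essential
  m13: 001-01,0011-1
  m15: 00-111,0011-1
  m18: 01001- ←essential
  m19: 01-011,01001-
  m27: 01-011 ←essential
  m46: 101110 ←essential
  m52: 11-100 ←essential
Essential: 00-001, 0001-0, 0010-0, 01-011, 01001-, 101110, 11-100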